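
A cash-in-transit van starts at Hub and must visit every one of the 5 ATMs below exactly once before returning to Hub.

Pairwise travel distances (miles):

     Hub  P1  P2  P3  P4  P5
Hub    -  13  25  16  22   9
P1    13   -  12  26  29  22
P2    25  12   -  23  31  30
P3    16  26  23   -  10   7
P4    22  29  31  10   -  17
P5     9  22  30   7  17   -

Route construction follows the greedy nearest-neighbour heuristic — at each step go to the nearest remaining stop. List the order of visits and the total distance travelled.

Total distance 92 miles via the nearest-neighbour route Hub → P5 → P3 → P4 → P1 → P2 → Hub.

From Hub: distances to unvisited — P5=9, P1=13, P3=16, P4=22, P2=25. Nearest is P5 (9).
From P5: distances to unvisited — P3=7, P4=17, P1=22, P2=30. Nearest is P3 (7).
From P3: distances to unvisited — P4=10, P2=23, P1=26. Nearest is P4 (10).
From P4: distances to unvisited — P1=29, P2=31. Nearest is P1 (29).
From P1: distances to unvisited — P2=12. Nearest is P2 (12).
Return P2→Hub: 25.
Total = 9 + 7 + 10 + 29 + 12 + 25 = 92.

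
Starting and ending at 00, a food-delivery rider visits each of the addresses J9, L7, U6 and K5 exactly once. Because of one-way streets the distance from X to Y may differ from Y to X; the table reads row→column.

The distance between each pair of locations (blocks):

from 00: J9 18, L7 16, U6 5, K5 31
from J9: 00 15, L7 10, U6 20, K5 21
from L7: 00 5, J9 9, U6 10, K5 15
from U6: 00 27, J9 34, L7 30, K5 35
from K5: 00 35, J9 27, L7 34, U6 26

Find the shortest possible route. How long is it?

82 blocks — the shortest possible round trip.

00 → J9 → L7 → U6 → K5 → 00: 18+10+10+35+35 = 108
00 → J9 → L7 → K5 → U6 → 00: 18+10+15+26+27 = 96
00 → J9 → U6 → L7 → K5 → 00: 18+20+30+15+35 = 118
00 → J9 → U6 → K5 → L7 → 00: 18+20+35+34+5 = 112
00 → J9 → K5 → L7 → U6 → 00: 18+21+34+10+27 = 110
00 → J9 → K5 → U6 → L7 → 00: 18+21+26+30+5 = 100
00 → L7 → J9 → U6 → K5 → 00: 16+9+20+35+35 = 115
00 → L7 → J9 → K5 → U6 → 00: 16+9+21+26+27 = 99
00 → L7 → U6 → J9 → K5 → 00: 16+10+34+21+35 = 116
00 → L7 → U6 → K5 → J9 → 00: 16+10+35+27+15 = 103
00 → L7 → K5 → J9 → U6 → 00: 16+15+27+20+27 = 105
00 → L7 → K5 → U6 → J9 → 00: 16+15+26+34+15 = 106
00 → U6 → J9 → L7 → K5 → 00: 5+34+10+15+35 = 99
00 → U6 → J9 → K5 → L7 → 00: 5+34+21+34+5 = 99
… (10 more)
00 → U6 → K5 → J9 → L7 → 00: 5+35+27+10+5 = 82  ← best
The minimum is 82.
One optimal route: 00 → U6 → K5 → J9 → L7 → 00.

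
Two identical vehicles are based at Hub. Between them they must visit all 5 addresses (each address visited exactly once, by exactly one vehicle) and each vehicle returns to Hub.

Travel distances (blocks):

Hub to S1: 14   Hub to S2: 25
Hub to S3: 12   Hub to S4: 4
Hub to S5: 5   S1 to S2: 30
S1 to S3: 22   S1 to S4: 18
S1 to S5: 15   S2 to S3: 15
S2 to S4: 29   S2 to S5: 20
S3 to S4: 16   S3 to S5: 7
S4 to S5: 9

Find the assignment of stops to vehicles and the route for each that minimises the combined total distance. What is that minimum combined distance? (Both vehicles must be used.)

Minimum combined distance: 79 blocks.

Check every non-empty split of the stops between the two vehicles; for each half take its own optimal tour:
  {S1} + {S2, S3, S4, S5}: 28 + 60 = 88
  {S2} + {S1, S3, S4, S5}: 50 + 56 = 106
  {S1, S2} + {S3, S4, S5}: 69 + 32 = 101
  {S3} + {S1, S2, S4, S5}: 24 + 77 = 101
  {S1, S3} + {S2, S4, S5}: 48 + 58 = 106
  {S2, S3} + {S1, S4, S5}: 52 + 42 = 94
  … (15 splits in total)
  {S4} + {S1, S2, S3, S5}: 8 + 71 = 79  ← best
Best: vehicle 1 Hub → S4 → Hub = 8; vehicle 2 Hub → S1 → S2 → S3 → S5 → Hub = 71; combined 79.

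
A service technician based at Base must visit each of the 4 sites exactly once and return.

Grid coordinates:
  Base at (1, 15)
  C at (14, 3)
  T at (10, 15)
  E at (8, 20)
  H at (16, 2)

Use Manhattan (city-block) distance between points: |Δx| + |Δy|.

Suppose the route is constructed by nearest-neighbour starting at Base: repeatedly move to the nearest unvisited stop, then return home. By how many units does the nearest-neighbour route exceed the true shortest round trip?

Base: T=9, E=12, C=25, H=28 ⇒ T
T: E=7, C=16, H=19 ⇒ E
E: C=23, H=26 ⇒ C
C: H=3 ⇒ H
NN route Base → T → E → C → H → Base costs 70.
Optimal: Base → C → H → T → E → Base costs 66 (by enumerating all 12 distinct tours).
Excess = 70 − 66 = 4.

The nearest-neighbour route is 4 longer than optimal.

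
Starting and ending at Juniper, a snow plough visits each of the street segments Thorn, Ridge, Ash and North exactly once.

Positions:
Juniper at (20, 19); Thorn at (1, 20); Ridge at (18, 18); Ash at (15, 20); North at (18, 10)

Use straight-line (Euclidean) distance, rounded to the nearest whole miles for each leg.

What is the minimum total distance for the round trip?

49 miles — the shortest possible round trip.

Juniper→Thorn→Ridge→Ash→North→Juniper: 19+17+4+10+9 = 59
Juniper→Thorn→Ridge→North→Ash→Juniper: 19+17+8+10+5 = 59
Juniper→Thorn→Ash→Ridge→North→Juniper: 19+14+4+8+9 = 54
Juniper→Thorn→Ash→North→Ridge→Juniper: 19+14+10+8+2 = 53
Juniper→Thorn→North→Ridge→Ash→Juniper: 19+20+8+4+5 = 56
Juniper→Thorn→North→Ash→Ridge→Juniper: 19+20+10+4+2 = 55
Juniper→Ridge→Thorn→Ash→North→Juniper: 2+17+14+10+9 = 52
Juniper→Ridge→Thorn→North→Ash→Juniper: 2+17+20+10+5 = 54
Juniper→Ridge→Ash→Thorn→North→Juniper: 2+4+14+20+9 = 49
Juniper→Ridge→North→Thorn→Ash→Juniper: 2+8+20+14+5 = 49
Juniper→Ash→Thorn→Ridge→North→Juniper: 5+14+17+8+9 = 53
Juniper→Ash→Ridge→Thorn→North→Juniper: 5+4+17+20+9 = 55
The minimum is 49.
One optimal route: Juniper → Ridge → Ash → Thorn → North → Juniper (or its reverse).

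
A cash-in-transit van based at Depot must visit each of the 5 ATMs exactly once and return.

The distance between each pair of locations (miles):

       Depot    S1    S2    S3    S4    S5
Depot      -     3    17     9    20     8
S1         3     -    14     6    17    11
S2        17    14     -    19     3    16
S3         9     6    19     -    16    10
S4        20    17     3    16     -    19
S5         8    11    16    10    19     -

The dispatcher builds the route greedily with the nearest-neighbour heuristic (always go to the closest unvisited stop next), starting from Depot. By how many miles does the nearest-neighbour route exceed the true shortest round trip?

The nearest-neighbour route is 6 miles longer than optimal.

From Depot: S1=3, S5=8, S3=9, S2=17, S4=20 → choose S1 (3).
From S1: S3=6, S5=11, S2=14, S4=17 → choose S3 (6).
From S3: S5=10, S4=16, S2=19 → choose S5 (10).
From S5: S2=16, S4=19 → choose S2 (16).
From S2: S4=3 → choose S4 (3).
NN route Depot → S1 → S3 → S5 → S2 → S4 → Depot costs 58.
Optimal: Depot → S1 → S3 → S4 → S2 → S5 → Depot costs 52 (by enumerating all 60 distinct tours).
Excess = 58 − 52 = 6.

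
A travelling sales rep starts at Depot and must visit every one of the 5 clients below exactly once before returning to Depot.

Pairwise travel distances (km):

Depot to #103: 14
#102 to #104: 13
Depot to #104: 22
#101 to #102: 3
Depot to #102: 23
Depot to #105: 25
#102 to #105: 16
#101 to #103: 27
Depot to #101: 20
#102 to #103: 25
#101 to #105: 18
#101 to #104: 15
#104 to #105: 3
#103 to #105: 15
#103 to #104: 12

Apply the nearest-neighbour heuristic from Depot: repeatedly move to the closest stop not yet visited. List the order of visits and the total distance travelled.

Depot → [#103:14 / #101:20 / #104:22 / #102:23 / #105:25] → #103 (14)
#103 → [#104:12 / #105:15 / #102:25 / #101:27] → #104 (12)
#104 → [#105:3 / #102:13 / #101:15] → #105 (3)
#105 → [#102:16 / #101:18] → #102 (16)
#102 → [#101:3] → #101 (3)
Return #101→Depot: 20.
Total = 14 + 12 + 3 + 16 + 3 + 20 = 68.

68 km along Depot → #103 → #104 → #105 → #102 → #101 → Depot.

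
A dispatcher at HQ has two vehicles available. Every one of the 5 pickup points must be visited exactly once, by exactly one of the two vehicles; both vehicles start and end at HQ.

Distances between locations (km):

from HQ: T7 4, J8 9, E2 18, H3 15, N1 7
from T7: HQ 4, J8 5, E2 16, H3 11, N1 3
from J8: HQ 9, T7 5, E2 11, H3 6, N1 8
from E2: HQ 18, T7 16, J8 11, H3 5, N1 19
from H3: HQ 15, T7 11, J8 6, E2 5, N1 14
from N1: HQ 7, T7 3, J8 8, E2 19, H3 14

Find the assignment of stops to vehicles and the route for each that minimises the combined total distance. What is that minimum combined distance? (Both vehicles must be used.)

Minimum combined distance: 52 km.

Check every non-empty split of the stops between the two vehicles; for each half take its own optimal tour:
  {T7} + {J8, E2, H3, N1}: 8 + 44 = 52
  {J8} + {T7, E2, H3, N1}: 18 + 44 = 62
  {T7, J8} + {E2, H3, N1}: 18 + 44 = 62
  {E2} + {T7, J8, H3, N1}: 36 + 36 = 72
  {T7, E2} + {J8, H3, N1}: 38 + 36 = 74
  {J8, E2} + {T7, H3, N1}: 38 + 36 = 74
  … (15 splits in total)
Best: vehicle 1 HQ → T7 → HQ = 8; vehicle 2 HQ → E2 → H3 → J8 → N1 → HQ = 44; combined 52.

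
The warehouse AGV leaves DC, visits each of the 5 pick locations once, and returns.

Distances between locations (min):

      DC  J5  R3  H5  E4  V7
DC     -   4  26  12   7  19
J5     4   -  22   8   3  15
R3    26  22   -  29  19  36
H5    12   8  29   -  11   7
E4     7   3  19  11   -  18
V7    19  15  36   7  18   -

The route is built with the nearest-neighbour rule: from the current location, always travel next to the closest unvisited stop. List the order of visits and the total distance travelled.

87 min along DC → J5 → E4 → H5 → V7 → R3 → DC.

From DC: distances to unvisited — J5=4, E4=7, H5=12, V7=19, R3=26. Nearest is J5 (4).
From J5: distances to unvisited — E4=3, H5=8, V7=15, R3=22. Nearest is E4 (3).
From E4: distances to unvisited — H5=11, V7=18, R3=19. Nearest is H5 (11).
From H5: distances to unvisited — V7=7, R3=29. Nearest is V7 (7).
From V7: distances to unvisited — R3=36. Nearest is R3 (36).
Return R3→DC: 26.
Total = 4 + 3 + 11 + 7 + 36 + 26 = 87.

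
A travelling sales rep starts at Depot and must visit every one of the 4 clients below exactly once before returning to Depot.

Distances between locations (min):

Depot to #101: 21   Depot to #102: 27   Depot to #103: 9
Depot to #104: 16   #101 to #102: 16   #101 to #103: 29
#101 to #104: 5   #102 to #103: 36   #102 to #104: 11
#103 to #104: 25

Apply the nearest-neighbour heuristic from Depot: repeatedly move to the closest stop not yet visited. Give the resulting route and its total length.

Total distance 82 min via the nearest-neighbour route Depot → #103 → #104 → #101 → #102 → Depot.

At Depot the remaining stops are #103 9, #104 16, #101 21, #102 27; go to #103.
At #103 the remaining stops are #104 25, #101 29, #102 36; go to #104.
At #104 the remaining stops are #101 5, #102 11; go to #101.
At #101 the remaining stops are #102 16; go to #102.
Return #102→Depot: 27.
Total = 9 + 25 + 5 + 16 + 27 = 82.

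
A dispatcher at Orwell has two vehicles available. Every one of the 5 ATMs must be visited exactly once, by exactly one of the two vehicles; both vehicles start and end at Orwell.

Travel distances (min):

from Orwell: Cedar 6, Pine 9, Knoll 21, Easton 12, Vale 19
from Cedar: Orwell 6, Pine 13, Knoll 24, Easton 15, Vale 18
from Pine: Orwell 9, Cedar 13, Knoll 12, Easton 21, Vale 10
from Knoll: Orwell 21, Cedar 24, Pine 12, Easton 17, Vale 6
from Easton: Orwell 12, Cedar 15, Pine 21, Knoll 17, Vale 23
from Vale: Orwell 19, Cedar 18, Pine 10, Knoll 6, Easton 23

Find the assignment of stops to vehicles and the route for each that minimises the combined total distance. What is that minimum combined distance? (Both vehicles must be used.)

66 min — the smallest possible combined total.

There are 2^4 − 1 = 15 ways to divide the 5 stops into two non-empty groups. For each, the best each vehicle can do is its own shortest tour through its group:
  {Cedar} + {Pine, Knoll, Easton, Vale}: 12 + 54 = 66
  {Pine} + {Cedar, Knoll, Easton, Vale}: 18 + 59 = 77
  {Cedar, Pine} + {Knoll, Easton, Vale}: 28 + 54 = 82
  {Knoll} + {Cedar, Pine, Easton, Vale}: 42 + 63 = 105
  {Cedar, Knoll} + {Pine, Easton, Vale}: 51 + 54 = 105
  {Pine, Knoll} + {Cedar, Easton, Vale}: 42 + 59 = 101
  … (15 splits in total)
Best: vehicle 1 Orwell → Cedar → Orwell = 12; vehicle 2 Orwell → Pine → Vale → Knoll → Easton → Orwell = 54; combined 66.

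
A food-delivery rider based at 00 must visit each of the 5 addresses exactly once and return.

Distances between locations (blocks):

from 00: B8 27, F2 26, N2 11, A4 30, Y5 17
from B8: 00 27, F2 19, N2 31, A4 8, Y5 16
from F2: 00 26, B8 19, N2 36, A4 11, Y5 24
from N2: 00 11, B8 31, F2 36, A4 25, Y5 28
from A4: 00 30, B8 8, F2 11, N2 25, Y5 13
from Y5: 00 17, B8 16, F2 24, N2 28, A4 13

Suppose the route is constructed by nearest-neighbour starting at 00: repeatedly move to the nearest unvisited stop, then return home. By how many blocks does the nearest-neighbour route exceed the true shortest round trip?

Excess over optimum: 11 blocks.

From 00: N2=11, Y5=17, F2=26, B8=27, A4=30 → choose N2 (11).
From N2: A4=25, Y5=28, B8=31, F2=36 → choose A4 (25).
From A4: B8=8, F2=11, Y5=13 → choose B8 (8).
From B8: Y5=16, F2=19 → choose Y5 (16).
From Y5: F2=24 → choose F2 (24).
NN route 00 → N2 → A4 → B8 → Y5 → F2 → 00 costs 110.
Optimal: 00 → N2 → F2 → A4 → B8 → Y5 → 00 costs 99 (by enumerating all 60 distinct tours).
Excess = 110 − 99 = 11.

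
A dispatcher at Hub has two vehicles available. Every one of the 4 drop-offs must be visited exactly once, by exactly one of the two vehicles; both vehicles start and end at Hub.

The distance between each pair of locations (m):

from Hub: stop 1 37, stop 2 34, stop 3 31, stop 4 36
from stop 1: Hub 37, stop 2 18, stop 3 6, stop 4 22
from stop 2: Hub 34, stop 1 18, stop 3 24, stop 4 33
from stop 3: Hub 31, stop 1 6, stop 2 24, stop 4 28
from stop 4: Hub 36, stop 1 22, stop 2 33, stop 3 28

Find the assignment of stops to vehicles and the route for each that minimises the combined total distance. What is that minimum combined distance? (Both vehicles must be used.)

Check every non-empty split of the stops between the two vehicles; for each half take its own optimal tour:
  {stop 1} + {stop 2, stop 3, stop 4}: 74 + 122 = 196
  {stop 2} + {stop 1, stop 3, stop 4}: 68 + 95 = 163
  {stop 1, stop 2} + {stop 3, stop 4}: 89 + 95 = 184
  {stop 3} + {stop 1, stop 2, stop 4}: 62 + 110 = 172
  {stop 1, stop 3} + {stop 2, stop 4}: 74 + 103 = 177
  {stop 2, stop 3} + {stop 1, stop 4}: 89 + 95 = 184
  … (7 splits in total)
  {stop 1, stop 2, stop 3} + {stop 4}: 89 + 72 = 161  ← best
Best: vehicle 1 Hub → stop 2 → stop 1 → stop 3 → Hub = 89; vehicle 2 Hub → stop 4 → Hub = 72; combined 161.

161 m — the smallest possible combined total.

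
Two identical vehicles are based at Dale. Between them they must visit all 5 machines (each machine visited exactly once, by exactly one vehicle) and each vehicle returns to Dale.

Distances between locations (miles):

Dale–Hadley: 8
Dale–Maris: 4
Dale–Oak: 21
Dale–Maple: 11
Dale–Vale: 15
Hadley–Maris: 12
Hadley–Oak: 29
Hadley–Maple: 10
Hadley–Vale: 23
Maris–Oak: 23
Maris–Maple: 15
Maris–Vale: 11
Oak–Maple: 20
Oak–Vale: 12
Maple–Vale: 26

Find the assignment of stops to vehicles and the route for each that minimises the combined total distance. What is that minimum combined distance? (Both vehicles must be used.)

Minimum combined distance: 73 miles.

There are 2^4 − 1 = 15 ways to divide the 5 stops into two non-empty groups. For each, the best each vehicle can do is its own shortest tour through its group:
  {Hadley} + {Maris, Oak, Maple, Vale}: 16 + 58 = 74
  {Maris} + {Hadley, Oak, Maple, Vale}: 8 + 65 = 73
  {Hadley, Maris} + {Oak, Maple, Vale}: 24 + 58 = 82
  {Oak} + {Hadley, Maris, Maple, Vale}: 42 + 59 = 101
  {Hadley, Oak} + {Maris, Maple, Vale}: 58 + 52 = 110
  {Maris, Oak} + {Hadley, Maple, Vale}: 48 + 59 = 107
  … (15 splits in total)
Best: vehicle 1 Dale → Maris → Dale = 8; vehicle 2 Dale → Hadley → Maple → Oak → Vale → Dale = 65; combined 73.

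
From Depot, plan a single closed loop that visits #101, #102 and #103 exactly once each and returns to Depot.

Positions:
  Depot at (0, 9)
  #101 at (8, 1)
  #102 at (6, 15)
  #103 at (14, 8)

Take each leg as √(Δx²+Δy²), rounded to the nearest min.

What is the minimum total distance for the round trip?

39 min — the shortest possible round trip.

Depot → #101 → #102 → #103 → Depot: 11+14+11+14 = 50
Depot → #101 → #103 → #102 → Depot: 11+9+11+8 = 39
Depot → #102 → #101 → #103 → Depot: 8+14+9+14 = 45
The minimum is 39.
One optimal route: Depot → #101 → #103 → #102 → Depot (or its reverse).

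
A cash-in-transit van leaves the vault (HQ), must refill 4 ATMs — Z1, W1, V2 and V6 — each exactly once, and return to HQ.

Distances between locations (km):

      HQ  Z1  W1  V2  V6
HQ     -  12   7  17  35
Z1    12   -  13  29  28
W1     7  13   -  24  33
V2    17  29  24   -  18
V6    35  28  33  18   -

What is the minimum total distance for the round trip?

There are 12 distinct closed tours to check (reversals are equivalent).
HQ → Z1 → W1 → V2 → V6 → HQ: 12+13+24+18+35 = 102
HQ → Z1 → W1 → V6 → V2 → HQ: 12+13+33+18+17 = 93
HQ → Z1 → V2 → W1 → V6 → HQ: 12+29+24+33+35 = 133
HQ → Z1 → V2 → V6 → W1 → HQ: 12+29+18+33+7 = 99
HQ → Z1 → V6 → W1 → V2 → HQ: 12+28+33+24+17 = 114
HQ → Z1 → V6 → V2 → W1 → HQ: 12+28+18+24+7 = 89
HQ → W1 → Z1 → V2 → V6 → HQ: 7+13+29+18+35 = 102
HQ → W1 → Z1 → V6 → V2 → HQ: 7+13+28+18+17 = 83
HQ → W1 → V2 → Z1 → V6 → HQ: 7+24+29+28+35 = 123
HQ → W1 → V6 → Z1 → V2 → HQ: 7+33+28+29+17 = 114
HQ → V2 → Z1 → W1 → V6 → HQ: 17+29+13+33+35 = 127
HQ → V2 → W1 → Z1 → V6 → HQ: 17+24+13+28+35 = 117
The minimum is 83.
One optimal route: HQ → W1 → Z1 → V6 → V2 → HQ (or its reverse).

Shortest round trip = 83 km.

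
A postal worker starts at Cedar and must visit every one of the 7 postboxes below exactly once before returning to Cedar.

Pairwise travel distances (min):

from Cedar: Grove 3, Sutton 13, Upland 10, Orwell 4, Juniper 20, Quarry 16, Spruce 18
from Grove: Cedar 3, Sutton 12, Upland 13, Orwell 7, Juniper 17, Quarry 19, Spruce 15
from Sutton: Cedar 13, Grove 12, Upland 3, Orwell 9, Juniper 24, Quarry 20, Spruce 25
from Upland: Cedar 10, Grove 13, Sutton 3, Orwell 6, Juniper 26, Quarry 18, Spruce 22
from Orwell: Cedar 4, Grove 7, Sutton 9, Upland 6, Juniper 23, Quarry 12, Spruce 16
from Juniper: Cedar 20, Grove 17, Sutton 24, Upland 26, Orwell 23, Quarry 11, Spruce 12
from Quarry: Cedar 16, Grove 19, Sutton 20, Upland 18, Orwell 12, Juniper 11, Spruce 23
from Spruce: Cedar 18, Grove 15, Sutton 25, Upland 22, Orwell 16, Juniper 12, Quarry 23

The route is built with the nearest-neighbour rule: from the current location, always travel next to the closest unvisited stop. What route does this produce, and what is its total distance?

Nearest-neighbour total = 80 min; route Cedar → Grove → Orwell → Upland → Sutton → Quarry → Juniper → Spruce → Cedar.

At Cedar the remaining stops are Grove 3, Orwell 4, Upland 10, Sutton 13, Quarry 16, Spruce 18, Juniper 20; go to Grove.
At Grove the remaining stops are Orwell 7, Sutton 12, Upland 13, Spruce 15, Juniper 17, Quarry 19; go to Orwell.
At Orwell the remaining stops are Upland 6, Sutton 9, Quarry 12, Spruce 16, Juniper 23; go to Upland.
At Upland the remaining stops are Sutton 3, Quarry 18, Spruce 22, Juniper 26; go to Sutton.
At Sutton the remaining stops are Quarry 20, Juniper 24, Spruce 25; go to Quarry.
At Quarry the remaining stops are Juniper 11, Spruce 23; go to Juniper.
At Juniper the remaining stops are Spruce 12; go to Spruce.
Return Spruce→Cedar: 18.
Total = 3 + 7 + 6 + 3 + 20 + 11 + 12 + 18 = 80.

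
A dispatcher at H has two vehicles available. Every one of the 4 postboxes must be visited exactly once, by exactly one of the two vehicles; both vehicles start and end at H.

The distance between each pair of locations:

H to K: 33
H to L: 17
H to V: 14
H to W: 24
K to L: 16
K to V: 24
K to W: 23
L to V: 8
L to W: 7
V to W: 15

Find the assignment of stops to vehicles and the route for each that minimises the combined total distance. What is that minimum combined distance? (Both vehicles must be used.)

Minimum combined distance: 108.

Try each way of splitting the stops between the two vehicles (each non-empty) and, for each split, find the best tour for each vehicle:
  {K} + {L, V, W}: 66 + 53 = 119
  {L} + {K, V, W}: 34 + 85 = 119
  {K, L} + {V, W}: 66 + 53 = 119
  {V} + {K, L, W}: 28 + 80 = 108
  {K, V} + {L, W}: 71 + 48 = 119
  {L, V} + {K, W}: 39 + 80 = 119
  … (7 splits in total)
Best: vehicle 1 H → V → H = 28; vehicle 2 H → K → L → W → H = 80; combined 108.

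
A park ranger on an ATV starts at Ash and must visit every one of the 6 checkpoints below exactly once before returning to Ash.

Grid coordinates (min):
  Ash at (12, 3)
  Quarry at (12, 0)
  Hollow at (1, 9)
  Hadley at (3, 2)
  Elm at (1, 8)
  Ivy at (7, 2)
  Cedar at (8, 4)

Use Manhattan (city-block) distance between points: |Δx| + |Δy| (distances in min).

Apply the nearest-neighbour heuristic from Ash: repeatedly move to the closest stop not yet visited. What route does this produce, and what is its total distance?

46 min along Ash → Quarry → Ivy → Cedar → Hadley → Elm → Hollow → Ash.

Ash → [Quarry:3 / Cedar:5 / Ivy:6 / Hadley:10 / Elm:16 / Hollow:17] → Quarry (3)
Quarry → [Ivy:7 / Cedar:8 / Hadley:11 / Elm:19 / Hollow:20] → Ivy (7)
Ivy → [Cedar:3 / Hadley:4 / Elm:12 / Hollow:13] → Cedar (3)
Cedar → [Hadley:7 / Elm:11 / Hollow:12] → Hadley (7)
Hadley → [Elm:8 / Hollow:9] → Elm (8)
Elm → [Hollow:1] → Hollow (1)
Return Hollow→Ash: 17.
Total = 3 + 7 + 3 + 7 + 8 + 1 + 17 = 46.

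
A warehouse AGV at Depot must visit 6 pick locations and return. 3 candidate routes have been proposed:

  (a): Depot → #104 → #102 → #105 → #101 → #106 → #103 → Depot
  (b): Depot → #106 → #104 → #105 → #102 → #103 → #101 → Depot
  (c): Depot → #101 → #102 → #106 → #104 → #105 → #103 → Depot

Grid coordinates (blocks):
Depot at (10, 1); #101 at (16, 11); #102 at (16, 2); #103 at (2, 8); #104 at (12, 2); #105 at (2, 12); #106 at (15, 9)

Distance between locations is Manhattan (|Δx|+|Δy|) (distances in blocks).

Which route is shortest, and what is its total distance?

(a): 3 + 4 + 24 + 15 + 3 + 14 + 15 = 78
(b): 13 + 10 + 20 + 24 + 20 + 17 + 16 = 120
(c): 16 + 9 + 8 + 10 + 20 + 4 + 15 = 82

78 blocks — (a) is the shortest.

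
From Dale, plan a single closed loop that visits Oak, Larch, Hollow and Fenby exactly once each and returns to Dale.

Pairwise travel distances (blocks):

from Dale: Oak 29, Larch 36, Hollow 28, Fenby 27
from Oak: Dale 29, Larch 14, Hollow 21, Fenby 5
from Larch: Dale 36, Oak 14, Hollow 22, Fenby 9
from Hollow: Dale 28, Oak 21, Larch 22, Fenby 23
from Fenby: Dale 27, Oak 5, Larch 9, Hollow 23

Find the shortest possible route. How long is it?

With 4 stops there are 4!/2 = 12 distinct round trips (a route and its reverse cost the same).
Dale→Oak→Larch→Hollow→Fenby→Dale: 29+14+22+23+27 = 115
Dale→Oak→Larch→Fenby→Hollow→Dale: 29+14+9+23+28 = 103
Dale→Oak→Hollow→Larch→Fenby→Dale: 29+21+22+9+27 = 108
Dale→Oak→Hollow→Fenby→Larch→Dale: 29+21+23+9+36 = 118
Dale→Oak→Fenby→Larch→Hollow→Dale: 29+5+9+22+28 = 93
Dale→Oak→Fenby→Hollow→Larch→Dale: 29+5+23+22+36 = 115
Dale→Larch→Oak→Hollow→Fenby→Dale: 36+14+21+23+27 = 121
Dale→Larch→Oak→Fenby→Hollow→Dale: 36+14+5+23+28 = 106
Dale→Larch→Hollow→Oak→Fenby→Dale: 36+22+21+5+27 = 111
Dale→Larch→Fenby→Oak→Hollow→Dale: 36+9+5+21+28 = 99
Dale→Hollow→Oak→Larch→Fenby→Dale: 28+21+14+9+27 = 99
Dale→Hollow→Larch→Oak→Fenby→Dale: 28+22+14+5+27 = 96
The minimum is 93.
One optimal route: Dale → Oak → Fenby → Larch → Hollow → Dale (or its reverse).

Minimum total distance: 93 blocks.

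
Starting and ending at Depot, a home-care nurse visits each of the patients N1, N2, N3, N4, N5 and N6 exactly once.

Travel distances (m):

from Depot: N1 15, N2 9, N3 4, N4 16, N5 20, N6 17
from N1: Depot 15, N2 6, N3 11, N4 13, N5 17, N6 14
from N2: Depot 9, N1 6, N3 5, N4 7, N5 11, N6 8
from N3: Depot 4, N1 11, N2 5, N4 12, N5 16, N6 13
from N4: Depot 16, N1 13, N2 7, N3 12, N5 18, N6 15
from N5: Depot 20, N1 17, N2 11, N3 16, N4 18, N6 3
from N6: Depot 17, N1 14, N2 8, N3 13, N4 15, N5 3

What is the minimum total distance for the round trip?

66 m — the shortest possible round trip.

There are 360 distinct closed tours to check (reversals are equivalent).
Depot-N1-N2-N3-N4-N5-N6-Depot: 15+6+5+12+18+3+17 = 76
Depot-N1-N2-N3-N4-N6-N5-Depot: 15+6+5+12+15+3+20 = 76
Depot-N1-N2-N3-N5-N4-N6-Depot: 15+6+5+16+18+15+17 = 92
Depot-N1-N2-N3-N5-N6-N4-Depot: 15+6+5+16+3+15+16 = 76
Depot-N1-N2-N3-N6-N4-N5-Depot: 15+6+5+13+15+18+20 = 92
Depot-N1-N2-N3-N6-N5-N4-Depot: 15+6+5+13+3+18+16 = 76
Depot-N1-N2-N4-N3-N5-N6-Depot: 15+6+7+12+16+3+17 = 76
Depot-N1-N2-N4-N3-N6-N5-Depot: 15+6+7+12+13+3+20 = 76
… (352 more)
Depot-N1-N2-N4-N5-N6-N3-Depot: 15+6+7+18+3+13+4 = 66  ← best
The minimum is 66.
One optimal route: Depot → N1 → N2 → N4 → N5 → N6 → N3 → Depot (or its reverse).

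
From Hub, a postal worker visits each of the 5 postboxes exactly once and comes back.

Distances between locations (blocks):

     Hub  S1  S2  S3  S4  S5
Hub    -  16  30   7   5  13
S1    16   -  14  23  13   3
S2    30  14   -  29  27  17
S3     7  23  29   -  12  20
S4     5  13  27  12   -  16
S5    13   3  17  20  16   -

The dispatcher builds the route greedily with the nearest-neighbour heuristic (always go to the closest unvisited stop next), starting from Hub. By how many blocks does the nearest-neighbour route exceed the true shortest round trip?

Hub: S4=5, S3=7, S5=13, S1=16, S2=30 ⇒ S4
S4: S3=12, S1=13, S5=16, S2=27 ⇒ S3
S3: S5=20, S1=23, S2=29 ⇒ S5
S5: S1=3, S2=17 ⇒ S1
S1: S2=14 ⇒ S2
NN route Hub → S4 → S3 → S5 → S1 → S2 → Hub costs 84.
Optimal: Hub → S3 → S2 → S1 → S5 → S4 → Hub costs 74 (by enumerating all 60 distinct tours).
Excess = 84 − 74 = 10.

The nearest-neighbour route is 10 blocks longer than optimal.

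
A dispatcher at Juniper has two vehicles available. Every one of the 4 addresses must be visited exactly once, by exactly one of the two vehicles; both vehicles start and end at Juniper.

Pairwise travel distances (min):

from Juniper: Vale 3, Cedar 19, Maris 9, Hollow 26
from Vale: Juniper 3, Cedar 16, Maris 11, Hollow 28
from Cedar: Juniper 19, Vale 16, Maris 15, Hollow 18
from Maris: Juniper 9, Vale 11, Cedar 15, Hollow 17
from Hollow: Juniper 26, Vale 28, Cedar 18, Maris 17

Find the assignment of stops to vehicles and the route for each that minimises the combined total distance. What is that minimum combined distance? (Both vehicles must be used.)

Try each way of splitting the stops between the two vehicles (each non-empty) and, for each split, find the best tour for each vehicle:
  {Vale} + {Cedar, Maris, Hollow}: 6 + 63 = 69
  {Cedar} + {Vale, Maris, Hollow}: 38 + 57 = 95
  {Vale, Cedar} + {Maris, Hollow}: 38 + 52 = 90
  {Maris} + {Vale, Cedar, Hollow}: 18 + 63 = 81
  {Vale, Maris} + {Cedar, Hollow}: 23 + 63 = 86
  {Cedar, Maris} + {Vale, Hollow}: 43 + 57 = 100
  … (7 splits in total)
Best: vehicle 1 Juniper → Vale → Juniper = 6; vehicle 2 Juniper → Cedar → Hollow → Maris → Juniper = 63; combined 69.

69 min — the smallest possible combined total.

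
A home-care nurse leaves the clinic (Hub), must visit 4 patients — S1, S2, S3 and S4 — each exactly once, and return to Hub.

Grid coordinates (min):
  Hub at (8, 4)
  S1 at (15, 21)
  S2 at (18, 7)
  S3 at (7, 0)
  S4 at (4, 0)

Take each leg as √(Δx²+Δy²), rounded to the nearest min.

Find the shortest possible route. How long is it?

Shortest round trip = 54 min.

There are 12 distinct closed tours to check (reversals are equivalent).
Hub→S1→S2→S3→S4→Hub: 18+14+13+3+6 = 54
Hub→S1→S2→S4→S3→Hub: 18+14+16+3+4 = 55
Hub→S1→S3→S2→S4→Hub: 18+22+13+16+6 = 75
Hub→S1→S3→S4→S2→Hub: 18+22+3+16+10 = 69
Hub→S1→S4→S2→S3→Hub: 18+24+16+13+4 = 75
Hub→S1→S4→S3→S2→Hub: 18+24+3+13+10 = 68
Hub→S2→S1→S3→S4→Hub: 10+14+22+3+6 = 55
Hub→S2→S1→S4→S3→Hub: 10+14+24+3+4 = 55
Hub→S2→S3→S1→S4→Hub: 10+13+22+24+6 = 75
Hub→S2→S4→S1→S3→Hub: 10+16+24+22+4 = 76
Hub→S3→S1→S2→S4→Hub: 4+22+14+16+6 = 62
Hub→S3→S2→S1→S4→Hub: 4+13+14+24+6 = 61
The minimum is 54.
One optimal route: Hub → S1 → S2 → S3 → S4 → Hub (or its reverse).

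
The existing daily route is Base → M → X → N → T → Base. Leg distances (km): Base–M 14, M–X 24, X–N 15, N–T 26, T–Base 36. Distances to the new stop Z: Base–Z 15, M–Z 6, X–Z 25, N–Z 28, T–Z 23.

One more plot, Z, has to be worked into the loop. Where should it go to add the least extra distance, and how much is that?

Insertion cost between consecutive stops i–j is d(i,Z) + d(Z,j) − d(i,j):
  between Base and M: 15 + 6 − 14 = 7
  between M and X: 6 + 25 − 24 = 7
  between X and N: 25 + 28 − 15 = 38
  between N and T: 28 + 23 − 26 = 25
  between T and Base: 23 + 15 − 36 = 2
Cheapest insertion is between T and Base, adding 2.
New total = 115 + 2 = 117.

Minimum extra distance: 2 km, inserting Z between T and Base.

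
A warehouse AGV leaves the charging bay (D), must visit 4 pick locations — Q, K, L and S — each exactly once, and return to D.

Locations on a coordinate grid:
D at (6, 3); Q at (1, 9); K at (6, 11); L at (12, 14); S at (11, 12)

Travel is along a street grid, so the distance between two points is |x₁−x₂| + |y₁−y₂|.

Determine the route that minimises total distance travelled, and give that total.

Shortest round trip = 44.

D-Q-K-L-S-D: 11+7+9+3+14 = 44
D-Q-K-S-L-D: 11+7+6+3+17 = 44
D-Q-L-K-S-D: 11+16+9+6+14 = 56
D-Q-L-S-K-D: 11+16+3+6+8 = 44
D-Q-S-K-L-D: 11+13+6+9+17 = 56
D-Q-S-L-K-D: 11+13+3+9+8 = 44
D-K-Q-L-S-D: 8+7+16+3+14 = 48
D-K-Q-S-L-D: 8+7+13+3+17 = 48
D-K-L-Q-S-D: 8+9+16+13+14 = 60
D-K-S-Q-L-D: 8+6+13+16+17 = 60
D-L-Q-K-S-D: 17+16+7+6+14 = 60
D-L-K-Q-S-D: 17+9+7+13+14 = 60
The minimum is 44.
One optimal route: D → Q → K → L → S → D (or its reverse).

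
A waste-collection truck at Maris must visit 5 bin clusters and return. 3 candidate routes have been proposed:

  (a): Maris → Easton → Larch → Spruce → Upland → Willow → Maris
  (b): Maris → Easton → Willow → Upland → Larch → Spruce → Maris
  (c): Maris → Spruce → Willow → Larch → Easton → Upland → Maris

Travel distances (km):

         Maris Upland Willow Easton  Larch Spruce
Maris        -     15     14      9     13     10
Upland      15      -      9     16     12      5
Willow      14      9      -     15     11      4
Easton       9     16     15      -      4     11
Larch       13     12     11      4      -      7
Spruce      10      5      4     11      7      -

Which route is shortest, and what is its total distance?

(a): 9 + 4 + 7 + 5 + 9 + 14 = 48
(b): 9 + 15 + 9 + 12 + 7 + 10 = 62
(c): 10 + 4 + 11 + 4 + 16 + 15 = 60

48 km — (a) is the shortest.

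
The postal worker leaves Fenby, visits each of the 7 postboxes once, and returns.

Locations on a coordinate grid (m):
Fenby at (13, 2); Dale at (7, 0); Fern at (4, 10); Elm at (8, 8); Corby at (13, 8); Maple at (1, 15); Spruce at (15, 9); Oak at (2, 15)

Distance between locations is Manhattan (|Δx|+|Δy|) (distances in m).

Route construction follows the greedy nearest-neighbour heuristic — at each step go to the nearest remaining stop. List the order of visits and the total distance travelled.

60 m along Fenby → Corby → Spruce → Elm → Fern → Oak → Maple → Dale → Fenby.

Fenby → [Corby:6 / Dale:8 / Spruce:9 / Elm:11 / Fern:17 / Oak:24 / Maple:25] → Corby (6)
Corby → [Spruce:3 / Elm:5 / Fern:11 / Dale:14 / Oak:18 / Maple:19] → Spruce (3)
Spruce → [Elm:8 / Fern:12 / Dale:17 / Oak:19 / Maple:20] → Elm (8)
Elm → [Fern:6 / Dale:9 / Oak:13 / Maple:14] → Fern (6)
Fern → [Oak:7 / Maple:8 / Dale:13] → Oak (7)
Oak → [Maple:1 / Dale:20] → Maple (1)
Maple → [Dale:21] → Dale (21)
Return Dale→Fenby: 8.
Total = 6 + 3 + 8 + 6 + 7 + 1 + 21 + 8 = 60.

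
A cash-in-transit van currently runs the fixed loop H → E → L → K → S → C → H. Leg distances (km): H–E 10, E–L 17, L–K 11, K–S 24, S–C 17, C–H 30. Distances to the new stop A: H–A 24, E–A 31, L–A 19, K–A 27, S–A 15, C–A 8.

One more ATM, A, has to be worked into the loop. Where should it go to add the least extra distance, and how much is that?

Adding 2 km by placing A on the C–H leg.

Insertion cost between consecutive stops i–j is d(i,A) + d(A,j) − d(i,j):
  between H and E: 24 + 31 − 10 = 45
  between E and L: 31 + 19 − 17 = 33
  between L and K: 19 + 27 − 11 = 35
  between K and S: 27 + 15 − 24 = 18
  between S and C: 15 + 8 − 17 = 6
  between C and H: 8 + 24 − 30 = 2
Cheapest insertion is between C and H, adding 2.
New total = 109 + 2 = 111.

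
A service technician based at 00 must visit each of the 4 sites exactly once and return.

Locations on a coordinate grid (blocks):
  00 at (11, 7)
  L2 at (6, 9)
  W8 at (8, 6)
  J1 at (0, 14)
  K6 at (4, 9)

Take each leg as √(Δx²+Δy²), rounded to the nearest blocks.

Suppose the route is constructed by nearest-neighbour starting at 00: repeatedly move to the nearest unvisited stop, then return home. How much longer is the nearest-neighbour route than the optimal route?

1 blocks longer than the optimal tour.

From 00: W8=3, L2=5, K6=7, J1=13 → choose W8 (3).
From W8: L2=4, K6=5, J1=11 → choose L2 (4).
From L2: K6=2, J1=8 → choose K6 (2).
From K6: J1=6 → choose J1 (6).
NN route 00 → W8 → L2 → K6 → J1 → 00 costs 28.
Optimal: 00 → L2 → J1 → K6 → W8 → 00 costs 27 (by enumerating all 12 distinct tours).
Excess = 28 − 27 = 1.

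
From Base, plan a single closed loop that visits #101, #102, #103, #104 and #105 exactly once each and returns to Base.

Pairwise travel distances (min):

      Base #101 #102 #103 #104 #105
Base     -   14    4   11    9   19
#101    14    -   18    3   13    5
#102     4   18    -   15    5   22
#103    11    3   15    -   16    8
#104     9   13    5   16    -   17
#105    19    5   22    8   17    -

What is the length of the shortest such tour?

Shortest round trip = 45 min.

Base-#101-#102-#103-#104-#105-Base: 14+18+15+16+17+19 = 99
Base-#101-#102-#103-#105-#104-Base: 14+18+15+8+17+9 = 81
Base-#101-#102-#104-#103-#105-Base: 14+18+5+16+8+19 = 80
Base-#101-#102-#104-#105-#103-Base: 14+18+5+17+8+11 = 73
Base-#101-#102-#105-#103-#104-Base: 14+18+22+8+16+9 = 87
Base-#101-#102-#105-#104-#103-Base: 14+18+22+17+16+11 = 98
Base-#101-#103-#102-#104-#105-Base: 14+3+15+5+17+19 = 73
Base-#101-#103-#102-#105-#104-Base: 14+3+15+22+17+9 = 80
Base-#101-#103-#104-#102-#105-Base: 14+3+16+5+22+19 = 79
Base-#101-#103-#104-#105-#102-Base: 14+3+16+17+22+4 = 76
Base-#101-#103-#105-#102-#104-Base: 14+3+8+22+5+9 = 61
Base-#101-#103-#105-#104-#102-Base: 14+3+8+17+5+4 = 51
Base-#101-#104-#102-#103-#105-Base: 14+13+5+15+8+19 = 74
Base-#101-#104-#102-#105-#103-Base: 14+13+5+22+8+11 = 73
… (46 more)
Base-#102-#104-#105-#101-#103-Base: 4+5+17+5+3+11 = 45  ← best
The minimum is 45.
One optimal route: Base → #102 → #104 → #105 → #101 → #103 → Base (or its reverse).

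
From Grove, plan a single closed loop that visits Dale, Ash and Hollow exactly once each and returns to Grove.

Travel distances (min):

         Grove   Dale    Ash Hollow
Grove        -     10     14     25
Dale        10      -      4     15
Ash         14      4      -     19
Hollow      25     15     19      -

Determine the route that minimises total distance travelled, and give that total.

Grove-Dale-Ash-Hollow-Grove: 10+4+19+25 = 58
Grove-Dale-Hollow-Ash-Grove: 10+15+19+14 = 58
Grove-Ash-Dale-Hollow-Grove: 14+4+15+25 = 58
The minimum is 58.
One optimal route: Grove → Dale → Ash → Hollow → Grove (or its reverse).

58 min — the shortest possible round trip.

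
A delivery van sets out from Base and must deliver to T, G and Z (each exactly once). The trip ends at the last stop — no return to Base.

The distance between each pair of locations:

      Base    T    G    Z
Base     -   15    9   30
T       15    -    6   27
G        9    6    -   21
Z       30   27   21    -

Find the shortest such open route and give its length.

There are 3! = 6 possible orderings.
Base - T - G - Z: 15+6+21 = 42
Base - T - Z - G: 15+27+21 = 63
Base - G - T - Z: 9+6+27 = 42
Base - G - Z - T: 9+21+27 = 57
Base - Z - T - G: 30+27+6 = 63
Base - Z - G - T: 30+21+6 = 57
The minimum is 42.
One shortest path: Base → T → G → Z.

Minimum one-way distance = 42.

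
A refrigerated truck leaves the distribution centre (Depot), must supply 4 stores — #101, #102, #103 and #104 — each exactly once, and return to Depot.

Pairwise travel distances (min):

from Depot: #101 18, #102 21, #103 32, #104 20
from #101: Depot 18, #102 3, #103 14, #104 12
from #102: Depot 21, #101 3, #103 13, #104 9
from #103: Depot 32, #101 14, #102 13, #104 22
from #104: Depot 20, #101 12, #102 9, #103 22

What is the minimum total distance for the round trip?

Shortest round trip = 74 min.

With 4 stops there are 4!/2 = 12 distinct round trips (a route and its reverse cost the same).
Depot-#101-#102-#103-#104-Depot: 18+3+13+22+20 = 76
Depot-#101-#102-#104-#103-Depot: 18+3+9+22+32 = 84
Depot-#101-#103-#102-#104-Depot: 18+14+13+9+20 = 74
Depot-#101-#103-#104-#102-Depot: 18+14+22+9+21 = 84
Depot-#101-#104-#102-#103-Depot: 18+12+9+13+32 = 84
Depot-#101-#104-#103-#102-Depot: 18+12+22+13+21 = 86
Depot-#102-#101-#103-#104-Depot: 21+3+14+22+20 = 80
Depot-#102-#101-#104-#103-Depot: 21+3+12+22+32 = 90
Depot-#102-#103-#101-#104-Depot: 21+13+14+12+20 = 80
Depot-#102-#104-#101-#103-Depot: 21+9+12+14+32 = 88
Depot-#103-#101-#102-#104-Depot: 32+14+3+9+20 = 78
Depot-#103-#102-#101-#104-Depot: 32+13+3+12+20 = 80
The minimum is 74.
One optimal route: Depot → #101 → #103 → #102 → #104 → Depot (or its reverse).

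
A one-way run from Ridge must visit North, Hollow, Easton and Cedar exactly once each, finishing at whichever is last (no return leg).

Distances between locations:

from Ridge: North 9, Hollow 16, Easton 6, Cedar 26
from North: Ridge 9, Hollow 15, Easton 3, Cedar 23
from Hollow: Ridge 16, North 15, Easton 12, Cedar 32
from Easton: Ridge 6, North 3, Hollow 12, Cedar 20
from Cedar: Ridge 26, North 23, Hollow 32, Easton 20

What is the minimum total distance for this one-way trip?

Shortest open route: 54.

There are 4! = 24 possible orderings.
Ridge - North - Hollow - Easton - Cedar: 9+15+12+20 = 56
Ridge - North - Hollow - Cedar - Easton: 9+15+32+20 = 76
Ridge - North - Easton - Hollow - Cedar: 9+3+12+32 = 56
Ridge - North - Easton - Cedar - Hollow: 9+3+20+32 = 64
Ridge - North - Cedar - Hollow - Easton: 9+23+32+12 = 76
Ridge - North - Cedar - Easton - Hollow: 9+23+20+12 = 64
Ridge - Hollow - North - Easton - Cedar: 16+15+3+20 = 54
Ridge - Hollow - North - Cedar - Easton: 16+15+23+20 = 74
Ridge - Hollow - Easton - North - Cedar: 16+12+3+23 = 54
Ridge - Hollow - Easton - Cedar - North: 16+12+20+23 = 71
Ridge - Hollow - Cedar - North - Easton: 16+32+23+3 = 74
Ridge - Hollow - Cedar - Easton - North: 16+32+20+3 = 71
Ridge - Easton - North - Hollow - Cedar: 6+3+15+32 = 56
Ridge - Easton - North - Cedar - Hollow: 6+3+23+32 = 64
… (10 more)
The minimum is 54.
One shortest path: Ridge → Hollow → North → Easton → Cedar.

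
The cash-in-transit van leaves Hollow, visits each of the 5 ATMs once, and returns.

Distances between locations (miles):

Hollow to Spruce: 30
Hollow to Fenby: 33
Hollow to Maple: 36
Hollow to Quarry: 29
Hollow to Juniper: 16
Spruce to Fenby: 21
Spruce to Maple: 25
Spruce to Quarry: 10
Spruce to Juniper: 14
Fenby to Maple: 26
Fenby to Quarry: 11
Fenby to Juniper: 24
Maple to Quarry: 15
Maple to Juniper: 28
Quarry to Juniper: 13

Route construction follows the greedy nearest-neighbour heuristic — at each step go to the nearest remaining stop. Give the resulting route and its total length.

Nearest-neighbour total = 122 miles; route Hollow → Juniper → Quarry → Spruce → Fenby → Maple → Hollow.

At Hollow the remaining stops are Juniper 16, Quarry 29, Spruce 30, Fenby 33, Maple 36; go to Juniper.
At Juniper the remaining stops are Quarry 13, Spruce 14, Fenby 24, Maple 28; go to Quarry.
At Quarry the remaining stops are Spruce 10, Fenby 11, Maple 15; go to Spruce.
At Spruce the remaining stops are Fenby 21, Maple 25; go to Fenby.
At Fenby the remaining stops are Maple 26; go to Maple.
Return Maple→Hollow: 36.
Total = 16 + 13 + 10 + 21 + 26 + 36 = 122.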